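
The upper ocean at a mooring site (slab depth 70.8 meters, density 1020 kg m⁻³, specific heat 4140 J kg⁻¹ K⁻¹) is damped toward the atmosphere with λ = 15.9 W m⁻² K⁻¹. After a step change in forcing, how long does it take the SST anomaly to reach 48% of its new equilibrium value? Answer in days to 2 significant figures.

Areal heat capacity C = ρ c_p D = 1020 × 4140 × 70.8 = 2.99×10^8 J/(m^2 K).
τ = C / λ = 2.99×10^8 / 15.9 = 1.88×10^7 s.
Fraction reached: 1 − e^(−t/τ) = 0.48 ⇒ t = −τ ln(1 − 0.48) = τ × 0.654.
t = 1.23×10^7 s = 142 days.

140 days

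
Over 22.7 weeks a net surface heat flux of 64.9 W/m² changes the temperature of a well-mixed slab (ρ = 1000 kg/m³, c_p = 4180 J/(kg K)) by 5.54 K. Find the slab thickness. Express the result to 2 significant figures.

Heat input Q = F Δt = 64.9 × 1.37×10^7 s = 8.91×10^8 J/m².
Required areal heat capacity C = Q / ΔT = 1.61×10^8 J/(m²·K).
Depth D = C / (ρ c_p) = 1.61×10^8 / (1000 × 4180) = 38.5 m.

38 m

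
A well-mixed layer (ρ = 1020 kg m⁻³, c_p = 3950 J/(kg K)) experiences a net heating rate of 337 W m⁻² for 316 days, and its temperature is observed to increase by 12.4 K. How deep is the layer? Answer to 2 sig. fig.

Heat input Q = F Δt = 337 × 2.73×10^7 s = 9.20×10^9 J/m².
Required areal heat capacity C = Q / ΔT = 7.42×10^8 J/(m²·K).
Depth D = C / (ρ c_p) = 7.42×10^8 / (1020 × 3950) = 184 m.

180 m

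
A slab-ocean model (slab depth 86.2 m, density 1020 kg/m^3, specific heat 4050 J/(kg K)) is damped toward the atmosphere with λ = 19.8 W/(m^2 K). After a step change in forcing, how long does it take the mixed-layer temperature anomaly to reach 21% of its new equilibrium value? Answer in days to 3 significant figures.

Areal heat capacity C = ρ c_p D = 1020 × 4050 × 86.2 = 3.56×10^8 J m⁻² K⁻¹.
τ = C / λ = 3.56×10^8 / 19.8 = 1.80×10^7 s.
Fraction reached: 1 − e^(−t/τ) = 0.21 ⇒ t = −τ ln(1 − 0.21) = τ × 0.236.
t = 4.24×10^6 s = 49.1 days.

49.1 days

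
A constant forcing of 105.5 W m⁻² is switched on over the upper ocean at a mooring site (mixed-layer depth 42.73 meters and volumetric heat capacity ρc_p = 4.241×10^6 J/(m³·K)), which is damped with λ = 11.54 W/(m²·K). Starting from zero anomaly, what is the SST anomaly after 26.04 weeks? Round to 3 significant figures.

5.79 K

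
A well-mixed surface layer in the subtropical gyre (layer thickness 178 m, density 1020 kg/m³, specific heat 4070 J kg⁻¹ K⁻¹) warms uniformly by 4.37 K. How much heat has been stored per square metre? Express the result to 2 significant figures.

Areal heat capacity C = ρ c_p D = 1020 × 4070 × 178 = 7.39×10^8 J/(m^2 K).
ΔQ = C ΔT = 7.39×10^8 × 4.37 = 3.23×10^9 J/m².

3.2×10^9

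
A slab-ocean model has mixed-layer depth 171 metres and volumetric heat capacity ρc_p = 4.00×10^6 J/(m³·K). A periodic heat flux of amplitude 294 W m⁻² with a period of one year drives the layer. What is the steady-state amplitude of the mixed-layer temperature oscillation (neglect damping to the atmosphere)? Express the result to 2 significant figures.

Areal heat capacity C = ρc_p × D = 4.00×10^6 × 171 = 6.84×10^8 J/(m^2 K).
Angular frequency ω = 2π / T = 2π / 3.15×10^7 s = 1.99×10^-7 s⁻¹.
Cω = 6.84×10^8 × 1.99×10^-7 = 136 W/(m²·K).
Amplitude A = F₀ / (Cω) = 294 / 136 = 2.16 K.

2.2 K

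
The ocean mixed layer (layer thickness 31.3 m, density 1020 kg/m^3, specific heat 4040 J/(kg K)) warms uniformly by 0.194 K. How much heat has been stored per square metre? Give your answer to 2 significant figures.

2.5×10^7

Areal heat capacity C = ρ c_p D = 1020 × 4040 × 31.3 = 1.29×10^8 J/(m^2 K).
ΔQ = C ΔT = 1.29×10^8 × 0.194 = 2.50×10^7 J/m².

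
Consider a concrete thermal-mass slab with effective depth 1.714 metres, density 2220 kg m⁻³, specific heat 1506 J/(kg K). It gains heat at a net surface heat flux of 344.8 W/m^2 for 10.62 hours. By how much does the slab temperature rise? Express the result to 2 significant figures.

Areal heat capacity C = ρ c_p D = 2220 × 1506 × 1.714 = 5.73×10^6 J m⁻² K⁻¹.
Net heat input Q = F Δt = 344.8 × (10.62 hours × 3600 s/hour) = 1.32×10^7 J/m².
ΔT = Q / C = 1.32×10^7 / 5.73×10^6 = 2.30 K.

2.3 K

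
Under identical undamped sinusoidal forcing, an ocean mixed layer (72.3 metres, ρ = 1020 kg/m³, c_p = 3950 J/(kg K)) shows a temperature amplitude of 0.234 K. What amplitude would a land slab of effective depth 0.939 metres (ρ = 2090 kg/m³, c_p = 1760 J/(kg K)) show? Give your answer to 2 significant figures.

20 K

C_ocean = 2.91×10^8 J/(m²·K); C_land = 3.45×10^6 J/(m²·K).
A ∝ 1/C ⇒ A_land = A_ocean × C_ocean/C_land = 0.234 × 84.3 = 19.7 K.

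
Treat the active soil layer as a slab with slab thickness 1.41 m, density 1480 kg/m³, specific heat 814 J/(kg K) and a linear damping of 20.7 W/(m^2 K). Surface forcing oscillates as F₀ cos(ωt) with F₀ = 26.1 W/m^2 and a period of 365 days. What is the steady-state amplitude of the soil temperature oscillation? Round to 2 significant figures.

Areal heat capacity C = ρ c_p D = 1480 × 814 × 1.41 = 1.70×10^6 J/(m^2 K).
Angular frequency ω = 2π / T = 2π / 3.15×10^7 s = 1.99×10^-7 s⁻¹.
√((Cω)² + λ²) = √((0.338)² + 20.7²) = 20.7 W/(m²·K).
Amplitude A = F₀ / √((Cω)²+λ²) = 26.1 / 20.7 = 1.26 K.

1.3 K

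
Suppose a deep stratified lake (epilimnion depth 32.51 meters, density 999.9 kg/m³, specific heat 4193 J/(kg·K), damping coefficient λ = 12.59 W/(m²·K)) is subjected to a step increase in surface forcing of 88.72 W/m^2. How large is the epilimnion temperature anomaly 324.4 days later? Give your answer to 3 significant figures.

6.52 K

Areal heat capacity C = ρ c_p D = 999.9 × 4193 × 32.51 = 1.36×10^8 J/(m^2 K).
τ = C / λ = 1.36×10^8 / 12.59 = 1.08×10^7 s.
Equilibrium anomaly ΔT_eq = F / λ = 88.72 / 12.59 = 7.05 K.
t = 324.4 days = 2.80×10^7 s, so t/τ = 2.59.
ΔT(t) = ΔT_eq (1 − e^(−t/τ)) = 7.05 × (1 − e^−2.59) = 6.52 K.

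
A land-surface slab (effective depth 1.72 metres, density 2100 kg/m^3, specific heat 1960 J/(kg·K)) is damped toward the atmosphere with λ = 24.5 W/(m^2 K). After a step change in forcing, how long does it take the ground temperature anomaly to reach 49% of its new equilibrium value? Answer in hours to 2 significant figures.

54 hours

Areal heat capacity C = ρ c_p D = 2100 × 1960 × 1.72 = 7.08×10^6 J/(m²·K).
τ = C / λ = 7.08×10^6 / 24.5 = 2.89×10^5 s.
Fraction reached: 1 − e^(−t/τ) = 0.49 ⇒ t = −τ ln(1 − 0.49) = τ × 0.673.
t = 1.95×10^5 s = 54.0 hours.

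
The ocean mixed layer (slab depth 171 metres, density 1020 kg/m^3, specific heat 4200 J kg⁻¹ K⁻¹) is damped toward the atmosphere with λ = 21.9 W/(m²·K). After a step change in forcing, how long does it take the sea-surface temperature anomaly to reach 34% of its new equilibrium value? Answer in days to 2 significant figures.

160 days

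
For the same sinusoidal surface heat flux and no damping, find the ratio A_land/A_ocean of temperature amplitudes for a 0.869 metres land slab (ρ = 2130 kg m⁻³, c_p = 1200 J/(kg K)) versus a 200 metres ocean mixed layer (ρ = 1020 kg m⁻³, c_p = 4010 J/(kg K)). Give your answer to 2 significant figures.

370

C_ocean = 1020 × 4010 × 200 = 8.18×10^8 J/(m²·K).
C_land = 2130 × 1200 × 0.869 = 2.22×10^6 J/(m²·K).
Undamped amplitude ∝ 1/C, so A_land/A_ocean = C_ocean/C_land = 368.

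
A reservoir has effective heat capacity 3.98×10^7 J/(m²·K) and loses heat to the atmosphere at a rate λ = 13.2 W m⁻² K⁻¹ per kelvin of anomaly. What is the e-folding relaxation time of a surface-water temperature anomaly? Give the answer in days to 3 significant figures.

Areal heat capacity C = 3.98×10^7 J/(m²·K) (given).
Relaxation time τ = C / λ = 3.98×10^7 / 13.2 = 3.02×10^6 s.
In days: 3.02×10^6 s / (86400 s/day) = 34.9 days.

34.9 days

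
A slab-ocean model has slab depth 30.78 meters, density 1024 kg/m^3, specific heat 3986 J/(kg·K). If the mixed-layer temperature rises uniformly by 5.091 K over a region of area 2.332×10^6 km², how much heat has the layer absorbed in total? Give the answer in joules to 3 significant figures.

1.49×10^21 J

Areal heat capacity C = ρ c_p D = 1024 × 3986 × 30.78 = 1.26×10^8 J m⁻² K⁻¹.
Heat per unit area: q = C ΔT = 1.26×10^8 × 5.091 = 6.40×10^8 J/m².
Total heat: Q = q × A = 6.40×10^8 × (2.332×10^6 × 10⁶ m²) = 1.49×10^21 J.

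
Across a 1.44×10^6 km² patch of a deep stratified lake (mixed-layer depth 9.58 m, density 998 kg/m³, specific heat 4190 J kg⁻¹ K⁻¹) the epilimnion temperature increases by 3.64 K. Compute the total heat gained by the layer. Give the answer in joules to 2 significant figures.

2.1×10^20 J

Areal heat capacity C = ρ c_p D = 998 × 4190 × 9.58 = 4.01×10^7 J m⁻² K⁻¹.
Heat per unit area: q = C ΔT = 4.01×10^7 × 3.64 = 1.46×10^8 J/m².
Total heat: Q = q × A = 1.46×10^8 × (1.44×10^6 × 10⁶ m²) = 2.10×10^20 J.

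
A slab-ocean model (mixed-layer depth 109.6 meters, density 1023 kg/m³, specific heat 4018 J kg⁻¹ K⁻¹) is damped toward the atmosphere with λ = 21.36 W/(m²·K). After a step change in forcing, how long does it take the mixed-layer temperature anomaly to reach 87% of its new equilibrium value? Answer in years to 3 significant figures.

1.36 years

Areal heat capacity C = ρ c_p D = 1023 × 4018 × 109.6 = 4.51×10^8 J/(m²·K).
τ = C / λ = 4.51×10^8 / 21.36 = 2.11×10^7 s.
Fraction reached: 1 − e^(−t/τ) = 0.87 ⇒ t = −τ ln(1 − 0.87) = τ × 2.04.
t = 4.30×10^7 s = 1.36 years.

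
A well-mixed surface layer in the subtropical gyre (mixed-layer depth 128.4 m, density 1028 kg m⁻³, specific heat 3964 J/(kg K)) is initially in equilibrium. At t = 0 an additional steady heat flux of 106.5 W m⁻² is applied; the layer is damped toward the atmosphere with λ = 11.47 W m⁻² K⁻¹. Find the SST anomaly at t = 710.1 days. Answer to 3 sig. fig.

6.87 K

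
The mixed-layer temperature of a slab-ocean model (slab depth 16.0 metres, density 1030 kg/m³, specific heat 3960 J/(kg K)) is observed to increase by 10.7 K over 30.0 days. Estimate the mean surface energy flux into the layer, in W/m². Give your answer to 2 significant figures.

Areal heat capacity C = ρ c_p D = 1030 × 3960 × 16.0 = 6.53×10^7 J/(m^2 K).
Required heat per unit area: Q = C ΔT = 6.53×10^7 × 10.7 = 6.98×10^8 J/m².
Flux F = Q / Δt = 6.98×10^8 / 2.59×10^6 s = 269 W/m².

270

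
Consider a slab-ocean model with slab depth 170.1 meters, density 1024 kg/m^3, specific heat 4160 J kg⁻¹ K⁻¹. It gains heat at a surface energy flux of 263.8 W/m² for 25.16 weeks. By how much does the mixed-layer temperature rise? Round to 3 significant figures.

5.54 K

Areal heat capacity C = ρ c_p D = 1024 × 4160 × 170.1 = 7.25×10^8 J/(m^2 K).
Net heat input Q = F Δt = 263.8 × (25.16 weeks × 6.048×10^5 s/week) = 4.01×10^9 J/m².
ΔT = Q / C = 4.01×10^9 / 7.25×10^8 = 5.54 K.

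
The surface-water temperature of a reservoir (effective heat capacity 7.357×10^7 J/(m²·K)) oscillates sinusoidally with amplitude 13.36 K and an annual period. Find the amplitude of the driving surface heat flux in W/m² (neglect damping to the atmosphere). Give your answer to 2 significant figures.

Areal heat capacity C = 7.357×10^7 J/(m²·K) (given).
ω = 2π / 3.15×10^7 s = 1.99×10^-7 s⁻¹.
Cω = 7.36×10^7 × 1.99×10^-7 = 14.7 W/(m²·K).
F₀ = A × Cω = 13.36 × 14.7 = 196 W/m².

200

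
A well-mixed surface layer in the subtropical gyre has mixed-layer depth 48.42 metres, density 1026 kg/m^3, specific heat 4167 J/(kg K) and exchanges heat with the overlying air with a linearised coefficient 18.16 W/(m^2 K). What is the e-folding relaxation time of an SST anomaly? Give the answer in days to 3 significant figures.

Areal heat capacity C = ρ c_p D = 1026 × 4167 × 48.42 = 2.07×10^8 J m⁻² K⁻¹.
Relaxation time τ = C / λ = 2.07×10^8 / 18.16 = 1.14×10^7 s.
In days: 1.14×10^7 s / (86400 s/day) = 132 days.

132 days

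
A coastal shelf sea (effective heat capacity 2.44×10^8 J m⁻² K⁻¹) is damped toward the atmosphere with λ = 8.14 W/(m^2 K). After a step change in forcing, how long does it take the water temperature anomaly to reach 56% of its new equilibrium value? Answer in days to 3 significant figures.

285 days

Areal heat capacity C = 2.44×10^8 J m⁻² K⁻¹ (given).
τ = C / λ = 2.44×10^8 / 8.14 = 3.00×10^7 s.
Fraction reached: 1 − e^(−t/τ) = 0.56 ⇒ t = −τ ln(1 − 0.56) = τ × 0.821.
t = 2.46×10^7 s = 285 days.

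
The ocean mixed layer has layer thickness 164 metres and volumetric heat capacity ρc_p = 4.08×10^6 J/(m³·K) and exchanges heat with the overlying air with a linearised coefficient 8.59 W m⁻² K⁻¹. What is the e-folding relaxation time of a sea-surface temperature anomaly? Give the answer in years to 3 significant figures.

Areal heat capacity C = ρc_p × D = 4.08×10^6 × 164 = 6.69×10^8 J/(m²·K).
Relaxation time τ = C / λ = 6.69×10^8 / 8.59 = 7.79×10^7 s.
In years: 7.79×10^7 s / (3.156×10^7 s/year) = 2.47 years.

2.47 years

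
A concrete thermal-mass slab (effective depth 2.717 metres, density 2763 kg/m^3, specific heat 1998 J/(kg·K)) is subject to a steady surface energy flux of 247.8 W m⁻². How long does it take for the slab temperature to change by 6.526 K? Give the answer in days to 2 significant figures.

4.6 days

Areal heat capacity C = ρ c_p D = 2763 × 1998 × 2.717 = 1.50×10^7 J/(m²·K).
Time required: Δt = C ΔT / F = 1.50×10^7 × 6.526 / 247.8 = 3.95×10^5 s.
In days: 3.95×10^5 s / (86400 s/day) = 4.57 days.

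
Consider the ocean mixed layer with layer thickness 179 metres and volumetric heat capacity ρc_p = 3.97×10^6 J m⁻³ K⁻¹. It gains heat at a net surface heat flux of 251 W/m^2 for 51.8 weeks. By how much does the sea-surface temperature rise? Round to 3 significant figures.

Areal heat capacity C = ρc_p × D = 3.97×10^6 × 179 = 7.11×10^8 J/(m^2 K).
Net heat input Q = F Δt = 251 × (51.8 weeks × 6.048×10^5 s/week) = 7.86×10^9 J/m².
ΔT = Q / C = 7.86×10^9 / 7.11×10^8 = 11.1 K.

11.1 K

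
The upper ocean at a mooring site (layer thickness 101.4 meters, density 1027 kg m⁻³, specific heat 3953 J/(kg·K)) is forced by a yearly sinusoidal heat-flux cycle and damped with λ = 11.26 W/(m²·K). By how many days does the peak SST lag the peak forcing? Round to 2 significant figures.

83 days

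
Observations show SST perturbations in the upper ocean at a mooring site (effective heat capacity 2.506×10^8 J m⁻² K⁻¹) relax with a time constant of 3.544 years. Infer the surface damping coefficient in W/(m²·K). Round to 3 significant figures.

Areal heat capacity C = 2.506×10^8 J m⁻² K⁻¹ (given).
τ = 3.544 years = 1.12×10^8 s.
λ = C / τ = 2.51×10^8 / 1.12×10^8 = 2.24 W/(m²·K).

2.24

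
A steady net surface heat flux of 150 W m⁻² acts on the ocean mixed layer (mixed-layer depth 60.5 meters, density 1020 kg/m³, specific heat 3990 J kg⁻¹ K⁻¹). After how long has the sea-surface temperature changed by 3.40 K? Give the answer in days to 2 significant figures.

65 days

Areal heat capacity C = ρ c_p D = 1020 × 3990 × 60.5 = 2.46×10^8 J/(m²·K).
Time required: Δt = C ΔT / F = 2.46×10^8 × 3.40 / 150 = 5.58×10^6 s.
In days: 5.58×10^6 s / (86400 s/day) = 64.6 days.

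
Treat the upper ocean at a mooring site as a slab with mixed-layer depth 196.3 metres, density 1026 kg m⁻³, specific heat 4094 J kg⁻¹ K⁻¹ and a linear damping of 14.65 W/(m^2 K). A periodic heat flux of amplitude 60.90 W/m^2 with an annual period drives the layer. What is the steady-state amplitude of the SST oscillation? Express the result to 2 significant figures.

Areal heat capacity C = ρ c_p D = 1026 × 4094 × 196.3 = 8.25×10^8 J m⁻² K⁻¹.
Angular frequency ω = 2π / T = 2π / 3.15×10^7 s = 1.99×10^-7 s⁻¹.
√((Cω)² + λ²) = √((164)² + 14.65²) = 165 W/(m²·K).
Amplitude A = F₀ / √((Cω)²+λ²) = 60.90 / 165 = 0.369 K.

0.37 K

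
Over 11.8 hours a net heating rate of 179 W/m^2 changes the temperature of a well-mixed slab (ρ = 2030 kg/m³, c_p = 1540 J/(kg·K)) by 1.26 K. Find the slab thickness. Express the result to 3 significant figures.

1.93 m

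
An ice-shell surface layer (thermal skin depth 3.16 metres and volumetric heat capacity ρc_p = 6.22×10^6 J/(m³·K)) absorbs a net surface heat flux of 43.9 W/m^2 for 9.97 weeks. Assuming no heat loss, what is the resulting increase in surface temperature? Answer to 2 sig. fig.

13 K

Areal heat capacity C = ρc_p × D = 6.22×10^6 × 3.16 = 1.97×10^7 J/(m²·K).
Net heat input Q = F Δt = 43.9 × (9.97 weeks × 6.048×10^5 s/week) = 2.65×10^8 J/m².
ΔT = Q / C = 2.65×10^8 / 1.97×10^7 = 13.5 K.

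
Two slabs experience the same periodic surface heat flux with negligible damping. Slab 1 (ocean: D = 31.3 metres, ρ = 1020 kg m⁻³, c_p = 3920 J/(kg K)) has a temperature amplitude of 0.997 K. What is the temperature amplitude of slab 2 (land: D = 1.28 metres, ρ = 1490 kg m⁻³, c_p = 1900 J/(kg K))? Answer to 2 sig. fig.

34 K

C_ocean = 1.25×10^8 J/(m²·K); C_land = 3.62×10^6 J/(m²·K).
A ∝ 1/C ⇒ A_land = A_ocean × C_ocean/C_land = 0.997 × 34.5 = 34.4 K.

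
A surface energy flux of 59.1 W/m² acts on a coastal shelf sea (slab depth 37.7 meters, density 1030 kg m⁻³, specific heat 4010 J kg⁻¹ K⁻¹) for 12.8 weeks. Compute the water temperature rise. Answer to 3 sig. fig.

2.94 K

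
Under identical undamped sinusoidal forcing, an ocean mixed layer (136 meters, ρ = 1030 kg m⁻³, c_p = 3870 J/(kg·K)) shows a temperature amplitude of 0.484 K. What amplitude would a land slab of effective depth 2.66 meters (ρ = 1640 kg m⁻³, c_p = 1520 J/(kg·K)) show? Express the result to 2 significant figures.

C_ocean = 5.42×10^8 J/(m²·K); C_land = 6.63×10^6 J/(m²·K).
A ∝ 1/C ⇒ A_land = A_ocean × C_ocean/C_land = 0.484 × 81.8 = 39.6 K.

40 K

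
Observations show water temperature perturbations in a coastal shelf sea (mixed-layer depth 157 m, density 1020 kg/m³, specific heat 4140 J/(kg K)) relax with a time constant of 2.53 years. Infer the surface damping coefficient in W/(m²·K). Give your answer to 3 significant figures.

8.30

Areal heat capacity C = ρ c_p D = 1020 × 4140 × 157 = 6.63×10^8 J/(m^2 K).
τ = 2.53 years = 7.98×10^7 s.
λ = C / τ = 6.63×10^8 / 7.98×10^7 = 8.30 W/(m²·K).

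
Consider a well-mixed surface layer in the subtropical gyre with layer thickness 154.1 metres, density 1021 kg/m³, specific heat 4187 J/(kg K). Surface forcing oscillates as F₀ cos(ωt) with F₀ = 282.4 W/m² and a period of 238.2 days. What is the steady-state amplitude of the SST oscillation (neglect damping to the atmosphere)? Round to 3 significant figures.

1.40 K

Areal heat capacity C = ρ c_p D = 1021 × 4187 × 154.1 = 6.59×10^8 J m⁻² K⁻¹.
Angular frequency ω = 2π / T = 2π / 2.06×10^7 s = 3.05×10^-7 s⁻¹.
Cω = 6.59×10^8 × 3.05×10^-7 = 201 W/(m²·K).
Amplitude A = F₀ / (Cω) = 282.4 / 201 = 1.40 K.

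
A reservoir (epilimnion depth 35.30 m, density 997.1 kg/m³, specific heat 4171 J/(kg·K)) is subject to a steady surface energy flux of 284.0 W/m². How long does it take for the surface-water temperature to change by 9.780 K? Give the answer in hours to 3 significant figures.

Areal heat capacity C = ρ c_p D = 997.1 × 4171 × 35.30 = 1.47×10^8 J/(m²·K).
Time required: Δt = C ΔT / F = 1.47×10^8 × 9.780 / 284.0 = 5.06×10^6 s.
In hours: 5.06×10^6 s / (3600 s/hour) = 1400 hours.

1400 hours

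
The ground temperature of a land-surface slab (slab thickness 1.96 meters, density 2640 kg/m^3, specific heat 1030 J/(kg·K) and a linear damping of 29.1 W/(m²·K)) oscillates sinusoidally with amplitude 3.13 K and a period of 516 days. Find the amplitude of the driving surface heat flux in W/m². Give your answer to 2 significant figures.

91

Areal heat capacity C = ρ c_p D = 2640 × 1030 × 1.96 = 5.33×10^6 J/(m^2 K).
ω = 2π / 4.46×10^7 s = 1.41×10^-7 s⁻¹.
√((Cω)² + λ²) = √((0.751)² + 29.1²) = 29.1 W/(m²·K).
F₀ = A × √((Cω)²+λ²) = 3.13 × 29.1 = 91.1 W/m².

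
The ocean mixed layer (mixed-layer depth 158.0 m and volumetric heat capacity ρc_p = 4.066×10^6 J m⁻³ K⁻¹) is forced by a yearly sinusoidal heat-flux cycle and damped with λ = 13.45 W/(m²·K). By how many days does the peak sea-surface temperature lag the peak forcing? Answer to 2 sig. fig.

85 days

Areal heat capacity C = ρc_p × D = 4.066×10^6 × 158.0 = 6.42×10^8 J/(m²·K).
ω = 2π / 3.15×10^7 s = 1.99×10^-7 s⁻¹.
Phase lag φ = arctan(Cω/λ) = arctan(128/13.45) = 1.47 rad.
Time lag = φ / ω = 1.47 / 1.99×10^-7 = 7.36×10^6 s = 85.2 days.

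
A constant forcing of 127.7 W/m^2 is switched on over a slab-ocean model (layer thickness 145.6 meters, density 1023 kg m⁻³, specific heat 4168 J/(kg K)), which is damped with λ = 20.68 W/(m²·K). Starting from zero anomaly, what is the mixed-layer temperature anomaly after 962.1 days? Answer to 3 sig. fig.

5.79 K

Areal heat capacity C = ρ c_p D = 1023 × 4168 × 145.6 = 6.21×10^8 J m⁻² K⁻¹.
τ = C / λ = 6.21×10^8 / 20.68 = 3.00×10^7 s.
Equilibrium anomaly ΔT_eq = F / λ = 127.7 / 20.68 = 6.18 K.
t = 962.1 days = 8.31×10^7 s, so t/τ = 2.77.
ΔT(t) = ΔT_eq (1 − e^(−t/τ)) = 6.18 × (1 − e^−2.77) = 5.79 K.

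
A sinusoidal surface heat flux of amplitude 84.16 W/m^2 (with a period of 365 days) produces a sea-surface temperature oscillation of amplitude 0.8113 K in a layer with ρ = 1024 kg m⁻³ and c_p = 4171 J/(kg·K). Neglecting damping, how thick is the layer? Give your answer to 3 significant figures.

ω = 2π / 3.15×10^7 s = 1.99×10^-7 s⁻¹.
Required C = F₀ / (A ω) = 84.16 / (0.8113 × 1.99×10^-7) = 5.21×10^8 J/(m²·K).
D = C / (ρ c_p) = 5.21×10^8 / (1024 × 4171) = 122 m.

122 m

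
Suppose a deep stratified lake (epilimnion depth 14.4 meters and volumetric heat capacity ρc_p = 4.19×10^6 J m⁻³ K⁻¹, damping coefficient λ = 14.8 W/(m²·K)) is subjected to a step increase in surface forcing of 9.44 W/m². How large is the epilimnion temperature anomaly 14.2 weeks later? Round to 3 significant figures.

Areal heat capacity C = ρc_p × D = 4.19×10^6 × 14.4 = 6.03×10^7 J/(m²·K).
τ = C / λ = 6.03×10^7 / 14.8 = 4.08×10^6 s.
Equilibrium anomaly ΔT_eq = F / λ = 9.44 / 14.8 = 0.638 K.
t = 14.2 weeks = 8.59×10^6 s, so t/τ = 2.11.
ΔT(t) = ΔT_eq (1 − e^(−t/τ)) = 0.638 × (1 − e^−2.11) = 0.560 K.

0.560 K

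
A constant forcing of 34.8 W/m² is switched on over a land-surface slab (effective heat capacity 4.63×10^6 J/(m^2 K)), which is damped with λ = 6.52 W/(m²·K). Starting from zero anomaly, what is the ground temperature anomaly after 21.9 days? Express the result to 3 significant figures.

4.97 K

Areal heat capacity C = 4.63×10^6 J/(m^2 K) (given).
τ = C / λ = 4.63×10^6 / 6.52 = 7.10×10^5 s.
Equilibrium anomaly ΔT_eq = F / λ = 34.8 / 6.52 = 5.34 K.
t = 21.9 days = 1.89×10^6 s, so t/τ = 2.66.
ΔT(t) = ΔT_eq (1 − e^(−t/τ)) = 5.34 × (1 − e^−2.66) = 4.97 K.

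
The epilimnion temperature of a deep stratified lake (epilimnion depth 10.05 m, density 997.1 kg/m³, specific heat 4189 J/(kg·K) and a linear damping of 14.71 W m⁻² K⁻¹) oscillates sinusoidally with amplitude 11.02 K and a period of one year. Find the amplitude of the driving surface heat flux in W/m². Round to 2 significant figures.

Areal heat capacity C = ρ c_p D = 997.1 × 4189 × 10.05 = 4.20×10^7 J m⁻² K⁻¹.
ω = 2π / 3.15×10^7 s = 1.99×10^-7 s⁻¹.
√((Cω)² + λ²) = √((8.36)² + 14.71²) = 16.9 W/(m²·K).
F₀ = A × √((Cω)²+λ²) = 11.02 × 16.9 = 186 W/m².

190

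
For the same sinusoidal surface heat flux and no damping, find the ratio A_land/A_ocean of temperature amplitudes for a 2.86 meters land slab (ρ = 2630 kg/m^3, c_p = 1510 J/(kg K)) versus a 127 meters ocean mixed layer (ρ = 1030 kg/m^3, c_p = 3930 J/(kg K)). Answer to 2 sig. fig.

45

C_ocean = 1030 × 3930 × 127 = 5.14×10^8 J/(m²·K).
C_land = 2630 × 1510 × 2.86 = 1.14×10^7 J/(m²·K).
Undamped amplitude ∝ 1/C, so A_land/A_ocean = C_ocean/C_land = 45.3.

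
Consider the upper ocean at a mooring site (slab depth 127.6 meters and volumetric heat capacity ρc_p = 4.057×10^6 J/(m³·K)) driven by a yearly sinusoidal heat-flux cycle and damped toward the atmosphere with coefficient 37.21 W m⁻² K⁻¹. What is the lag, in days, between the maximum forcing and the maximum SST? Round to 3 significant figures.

Areal heat capacity C = ρc_p × D = 4.057×10^6 × 127.6 = 5.18×10^8 J/(m²·K).
ω = 2π / 3.15×10^7 s = 1.99×10^-7 s⁻¹.
Phase lag φ = arctan(Cω/λ) = arctan(103/37.21) = 1.22 rad.
Time lag = φ / ω = 1.22 / 1.99×10^-7 = 6.15×10^6 s = 71.1 days.

71.1 days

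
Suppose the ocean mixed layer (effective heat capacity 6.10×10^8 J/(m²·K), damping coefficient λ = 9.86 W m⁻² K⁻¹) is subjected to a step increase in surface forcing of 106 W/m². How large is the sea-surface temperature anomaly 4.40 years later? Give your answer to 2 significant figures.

Areal heat capacity C = 6.10×10^8 J/(m²·K) (given).
τ = C / λ = 6.10×10^8 / 9.86 = 6.19×10^7 s.
Equilibrium anomaly ΔT_eq = F / λ = 106 / 9.86 = 10.8 K.
t = 4.40 years = 1.39×10^8 s, so t/τ = 2.24.
ΔT(t) = ΔT_eq (1 − e^(−t/τ)) = 10.8 × (1 − e^−2.24) = 9.61 K.

9.6 K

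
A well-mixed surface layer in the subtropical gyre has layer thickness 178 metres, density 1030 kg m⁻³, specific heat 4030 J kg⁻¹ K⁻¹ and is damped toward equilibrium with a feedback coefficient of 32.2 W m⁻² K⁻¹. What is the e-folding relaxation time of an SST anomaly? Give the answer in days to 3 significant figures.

266 days

Areal heat capacity C = ρ c_p D = 1030 × 4030 × 178 = 7.39×10^8 J/(m²·K).
Relaxation time τ = C / λ = 7.39×10^8 / 32.2 = 2.29×10^7 s.
In days: 2.29×10^7 s / (86400 s/day) = 266 days.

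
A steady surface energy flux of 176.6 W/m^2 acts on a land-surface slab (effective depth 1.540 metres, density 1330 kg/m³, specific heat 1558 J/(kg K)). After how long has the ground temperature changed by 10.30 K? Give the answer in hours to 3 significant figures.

Areal heat capacity C = ρ c_p D = 1330 × 1558 × 1.540 = 3.19×10^6 J m⁻² K⁻¹.
Time required: Δt = C ΔT / F = 3.19×10^6 × 10.30 / 176.6 = 1.86×10^5 s.
In hours: 1.86×10^5 s / (3600 s/hour) = 51.7 hours.

51.7 hours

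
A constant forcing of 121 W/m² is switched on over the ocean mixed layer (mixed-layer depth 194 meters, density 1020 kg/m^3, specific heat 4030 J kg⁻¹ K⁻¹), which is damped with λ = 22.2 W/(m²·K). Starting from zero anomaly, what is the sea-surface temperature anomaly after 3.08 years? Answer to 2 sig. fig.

5.1 K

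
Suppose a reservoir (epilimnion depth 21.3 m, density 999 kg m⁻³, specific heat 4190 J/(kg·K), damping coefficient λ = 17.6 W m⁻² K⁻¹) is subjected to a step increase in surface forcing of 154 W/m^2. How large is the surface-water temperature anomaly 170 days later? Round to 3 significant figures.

Areal heat capacity C = ρ c_p D = 999 × 4190 × 21.3 = 8.92×10^7 J/(m²·K).
τ = C / λ = 8.92×10^7 / 17.6 = 5.07×10^6 s.
Equilibrium anomaly ΔT_eq = F / λ = 154 / 17.6 = 8.75 K.
t = 170 days = 1.47×10^7 s, so t/τ = 2.90.
ΔT(t) = ΔT_eq (1 − e^(−t/τ)) = 8.75 × (1 − e^−2.90) = 8.27 K.

8.27 K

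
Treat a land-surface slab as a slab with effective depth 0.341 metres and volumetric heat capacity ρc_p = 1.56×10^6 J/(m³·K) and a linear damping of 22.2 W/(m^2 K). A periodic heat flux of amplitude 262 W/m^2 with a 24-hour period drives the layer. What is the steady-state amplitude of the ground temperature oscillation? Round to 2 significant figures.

Areal heat capacity C = ρc_p × D = 1.56×10^6 × 0.341 = 5.32×10^5 J/(m²·K).
Angular frequency ω = 2π / T = 2π / 86400 s = 7.27×10^-5 s⁻¹.
√((Cω)² + λ²) = √((38.7)² + 22.2²) = 44.6 W/(m²·K).
Amplitude A = F₀ / √((Cω)²+λ²) = 262 / 44.6 = 5.87 K.

5.9 K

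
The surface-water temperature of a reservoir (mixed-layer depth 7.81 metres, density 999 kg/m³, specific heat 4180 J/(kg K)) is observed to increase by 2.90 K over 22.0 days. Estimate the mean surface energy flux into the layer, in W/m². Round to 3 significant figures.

49.8

Areal heat capacity C = ρ c_p D = 999 × 4180 × 7.81 = 3.26×10^7 J m⁻² K⁻¹.
Required heat per unit area: Q = C ΔT = 3.26×10^7 × 2.90 = 9.46×10^7 J/m².
Flux F = Q / Δt = 9.46×10^7 / 1.90×10^6 s = 49.8 W/m².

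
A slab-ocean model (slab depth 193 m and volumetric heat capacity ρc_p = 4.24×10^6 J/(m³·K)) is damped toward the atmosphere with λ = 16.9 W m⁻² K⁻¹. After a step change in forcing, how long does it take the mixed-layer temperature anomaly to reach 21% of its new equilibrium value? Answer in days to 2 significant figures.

Areal heat capacity C = ρc_p × D = 4.24×10^6 × 193 = 8.18×10^8 J/(m^2 K).
τ = C / λ = 8.18×10^8 / 16.9 = 4.84×10^7 s.
Fraction reached: 1 − e^(−t/τ) = 0.21 ⇒ t = −τ ln(1 − 0.21) = τ × 0.236.
t = 1.14×10^7 s = 132 days.

130 days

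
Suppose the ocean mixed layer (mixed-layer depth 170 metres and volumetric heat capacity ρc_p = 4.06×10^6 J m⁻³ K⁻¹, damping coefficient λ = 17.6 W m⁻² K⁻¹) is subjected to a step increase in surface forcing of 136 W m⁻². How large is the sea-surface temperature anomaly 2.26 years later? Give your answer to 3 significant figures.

6.47 K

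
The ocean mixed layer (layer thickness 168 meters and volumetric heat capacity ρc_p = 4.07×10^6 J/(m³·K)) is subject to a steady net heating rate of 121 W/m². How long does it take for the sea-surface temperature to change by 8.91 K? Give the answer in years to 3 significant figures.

Areal heat capacity C = ρc_p × D = 4.07×10^6 × 168 = 6.84×10^8 J/(m²·K).
Time required: Δt = C ΔT / F = 6.84×10^8 × 8.91 / 121 = 5.03×10^7 s.
In years: 5.03×10^7 s / (3.156×10^7 s/year) = 1.60 years.

1.60 years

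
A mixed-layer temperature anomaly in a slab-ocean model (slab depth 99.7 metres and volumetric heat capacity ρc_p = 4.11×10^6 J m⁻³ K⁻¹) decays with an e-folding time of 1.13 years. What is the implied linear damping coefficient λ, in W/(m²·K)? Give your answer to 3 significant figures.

Areal heat capacity C = ρc_p × D = 4.11×10^6 × 99.7 = 4.10×10^8 J/(m^2 K).
τ = 1.13 years = 3.57×10^7 s.
λ = C / τ = 4.10×10^8 / 3.57×10^7 = 11.5 W/(m²·K).

11.5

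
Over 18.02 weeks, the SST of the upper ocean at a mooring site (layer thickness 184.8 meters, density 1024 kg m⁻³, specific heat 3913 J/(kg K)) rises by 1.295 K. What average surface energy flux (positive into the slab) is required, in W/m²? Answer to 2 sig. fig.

88

Areal heat capacity C = ρ c_p D = 1024 × 3913 × 184.8 = 7.40×10^8 J m⁻² K⁻¹.
Required heat per unit area: Q = C ΔT = 7.40×10^8 × 1.295 = 9.59×10^8 J/m².
Flux F = Q / Δt = 9.59×10^8 / 1.09×10^7 s = 88.0 W/m².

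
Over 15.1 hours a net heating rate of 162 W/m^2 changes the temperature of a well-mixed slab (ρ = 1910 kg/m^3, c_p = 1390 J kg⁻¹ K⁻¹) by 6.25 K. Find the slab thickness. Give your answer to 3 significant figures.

0.531 m

Heat input Q = F Δt = 162 × 54400 s = 8.81×10^6 J/m².
Required areal heat capacity C = Q / ΔT = 1.41×10^6 J/(m²·K).
Depth D = C / (ρ c_p) = 1.41×10^6 / (1910 × 1390) = 0.531 m.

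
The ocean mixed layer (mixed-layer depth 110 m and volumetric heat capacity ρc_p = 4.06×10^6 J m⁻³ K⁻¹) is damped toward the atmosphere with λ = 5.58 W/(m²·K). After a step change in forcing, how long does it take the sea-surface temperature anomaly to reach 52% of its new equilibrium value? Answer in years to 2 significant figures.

Areal heat capacity C = ρc_p × D = 4.06×10^6 × 110 = 4.47×10^8 J/(m²·K).
τ = C / λ = 4.47×10^8 / 5.58 = 8.00×10^7 s.
Fraction reached: 1 − e^(−t/τ) = 0.52 ⇒ t = −τ ln(1 − 0.52) = τ × 0.734.
t = 5.87×10^7 s = 1.86 years.

1.9 years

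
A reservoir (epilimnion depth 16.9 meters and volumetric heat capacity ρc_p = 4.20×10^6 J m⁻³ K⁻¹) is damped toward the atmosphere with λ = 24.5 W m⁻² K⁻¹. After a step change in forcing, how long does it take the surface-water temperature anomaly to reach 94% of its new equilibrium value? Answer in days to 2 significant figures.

94 days

Areal heat capacity C = ρc_p × D = 4.20×10^6 × 16.9 = 7.10×10^7 J/(m^2 K).
τ = C / λ = 7.10×10^7 / 24.5 = 2.90×10^6 s.
Fraction reached: 1 − e^(−t/τ) = 0.94 ⇒ t = −τ ln(1 − 0.94) = τ × 2.81.
t = 8.15×10^6 s = 94.3 days.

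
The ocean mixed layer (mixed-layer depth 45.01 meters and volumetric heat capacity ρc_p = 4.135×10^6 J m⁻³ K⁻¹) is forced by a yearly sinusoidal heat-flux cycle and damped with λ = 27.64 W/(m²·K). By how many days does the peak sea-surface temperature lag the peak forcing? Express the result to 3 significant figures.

Areal heat capacity C = ρc_p × D = 4.135×10^6 × 45.01 = 1.86×10^8 J/(m²·K).
ω = 2π / 3.15×10^7 s = 1.99×10^-7 s⁻¹.
Phase lag φ = arctan(Cω/λ) = arctan(37.1/27.64) = 0.930 rad.
Time lag = φ / ω = 0.930 / 1.99×10^-7 = 4.67×10^6 s = 54.0 days.

54.0 days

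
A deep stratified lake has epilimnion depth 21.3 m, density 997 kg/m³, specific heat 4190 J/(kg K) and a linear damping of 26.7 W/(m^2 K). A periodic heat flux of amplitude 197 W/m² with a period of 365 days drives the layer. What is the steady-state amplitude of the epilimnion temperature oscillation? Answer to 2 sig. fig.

6.1 K

Areal heat capacity C = ρ c_p D = 997 × 4190 × 21.3 = 8.90×10^7 J m⁻² K⁻¹.
Angular frequency ω = 2π / T = 2π / 3.15×10^7 s = 1.99×10^-7 s⁻¹.
√((Cω)² + λ²) = √((17.7)² + 26.7²) = 32.0 W/(m²·K).
Amplitude A = F₀ / √((Cω)²+λ²) = 197 / 32.0 = 6.15 K.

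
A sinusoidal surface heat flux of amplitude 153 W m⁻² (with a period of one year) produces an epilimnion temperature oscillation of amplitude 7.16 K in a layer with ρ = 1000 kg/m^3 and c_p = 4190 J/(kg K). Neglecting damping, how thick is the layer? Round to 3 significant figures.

25.6 m

ω = 2π / 3.15×10^7 s = 1.99×10^-7 s⁻¹.
Required C = F₀ / (A ω) = 153 / (7.16 × 1.99×10^-7) = 1.07×10^8 J/(m²·K).
D = C / (ρ c_p) = 1.07×10^8 / (1000 × 4190) = 25.6 m.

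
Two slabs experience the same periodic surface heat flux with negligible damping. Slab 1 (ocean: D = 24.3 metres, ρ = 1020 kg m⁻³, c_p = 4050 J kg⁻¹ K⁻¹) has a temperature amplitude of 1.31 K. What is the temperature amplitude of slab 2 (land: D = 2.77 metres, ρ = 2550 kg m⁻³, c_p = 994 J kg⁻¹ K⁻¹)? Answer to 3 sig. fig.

C_ocean = 1.00×10^8 J/(m²·K); C_land = 7.02×10^6 J/(m²·K).
A ∝ 1/C ⇒ A_land = A_ocean × C_ocean/C_land = 1.31 × 14.3 = 18.7 K.

18.7 K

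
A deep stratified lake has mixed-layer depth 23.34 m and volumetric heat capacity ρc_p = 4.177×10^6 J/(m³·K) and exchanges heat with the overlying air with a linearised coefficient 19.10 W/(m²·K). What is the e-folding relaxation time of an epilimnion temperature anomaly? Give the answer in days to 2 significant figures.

59 days

Areal heat capacity C = ρc_p × D = 4.177×10^6 × 23.34 = 9.75×10^7 J/(m^2 K).
Relaxation time τ = C / λ = 9.75×10^7 / 19.10 = 5.10×10^6 s.
In days: 5.10×10^6 s / (86400 s/day) = 59.1 days.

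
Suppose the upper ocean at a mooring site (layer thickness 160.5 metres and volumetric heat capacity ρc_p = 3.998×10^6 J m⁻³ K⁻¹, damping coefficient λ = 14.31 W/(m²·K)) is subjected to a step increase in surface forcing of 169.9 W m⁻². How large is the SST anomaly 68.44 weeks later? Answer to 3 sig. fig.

Areal heat capacity C = ρc_p × D = 3.998×10^6 × 160.5 = 6.42×10^8 J m⁻² K⁻¹.
τ = C / λ = 6.42×10^8 / 14.31 = 4.48×10^7 s.
Equilibrium anomaly ΔT_eq = F / λ = 169.9 / 14.31 = 11.9 K.
t = 68.44 weeks = 4.14×10^7 s, so t/τ = 0.923.
ΔT(t) = ΔT_eq (1 − e^(−t/τ)) = 11.9 × (1 − e^−0.923) = 7.16 K.

7.16 K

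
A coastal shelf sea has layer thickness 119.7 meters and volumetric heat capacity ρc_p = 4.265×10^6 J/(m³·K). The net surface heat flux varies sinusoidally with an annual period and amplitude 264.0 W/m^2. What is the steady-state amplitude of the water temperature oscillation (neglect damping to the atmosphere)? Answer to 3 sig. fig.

Areal heat capacity C = ρc_p × D = 4.265×10^6 × 119.7 = 5.11×10^8 J/(m^2 K).
Angular frequency ω = 2π / T = 2π / 3.15×10^7 s = 1.99×10^-7 s⁻¹.
Cω = 5.11×10^8 × 1.99×10^-7 = 102 W/(m²·K).
Amplitude A = F₀ / (Cω) = 264.0 / 102 = 2.60 K.

2.60 K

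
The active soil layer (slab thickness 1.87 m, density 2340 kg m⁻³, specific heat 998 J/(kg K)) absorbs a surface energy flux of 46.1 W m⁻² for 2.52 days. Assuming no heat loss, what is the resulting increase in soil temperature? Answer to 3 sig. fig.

Areal heat capacity C = ρ c_p D = 2340 × 998 × 1.87 = 4.37×10^6 J/(m²·K).
Net heat input Q = F Δt = 46.1 × (2.52 days × 86400 s/day) = 1.00×10^7 J/m².
ΔT = Q / C = 1.00×10^7 / 4.37×10^6 = 2.30 K.

2.30 K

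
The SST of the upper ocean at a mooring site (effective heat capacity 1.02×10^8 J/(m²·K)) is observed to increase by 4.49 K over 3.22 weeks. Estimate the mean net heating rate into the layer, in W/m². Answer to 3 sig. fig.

235

Areal heat capacity C = 1.02×10^8 J/(m²·K) (given).
Required heat per unit area: Q = C ΔT = 1.02×10^8 × 4.49 = 4.58×10^8 J/m².
Flux F = Q / Δt = 4.58×10^8 / 1.95×10^6 s = 235 W/m².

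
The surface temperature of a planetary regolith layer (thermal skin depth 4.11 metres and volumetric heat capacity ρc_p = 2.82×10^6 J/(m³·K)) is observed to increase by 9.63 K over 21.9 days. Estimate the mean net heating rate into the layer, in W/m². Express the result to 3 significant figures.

59.0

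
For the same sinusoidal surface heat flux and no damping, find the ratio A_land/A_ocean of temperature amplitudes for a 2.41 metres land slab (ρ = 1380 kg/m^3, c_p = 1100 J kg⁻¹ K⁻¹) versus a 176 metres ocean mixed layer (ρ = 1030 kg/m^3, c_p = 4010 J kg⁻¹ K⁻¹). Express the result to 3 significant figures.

199

C_ocean = 1030 × 4010 × 176 = 7.27×10^8 J/(m²·K).
C_land = 1380 × 1100 × 2.41 = 3.66×10^6 J/(m²·K).
Undamped amplitude ∝ 1/C, so A_land/A_ocean = C_ocean/C_land = 199.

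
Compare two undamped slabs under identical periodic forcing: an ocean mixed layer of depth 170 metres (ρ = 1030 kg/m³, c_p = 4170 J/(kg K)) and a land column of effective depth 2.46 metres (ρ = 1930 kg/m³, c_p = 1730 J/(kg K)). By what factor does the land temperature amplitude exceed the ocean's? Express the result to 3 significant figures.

88.9

C_ocean = 1030 × 4170 × 170 = 7.30×10^8 J/(m²·K).
C_land = 1930 × 1730 × 2.46 = 8.21×10^6 J/(m²·K).
Undamped amplitude ∝ 1/C, so A_land/A_ocean = C_ocean/C_land = 88.9.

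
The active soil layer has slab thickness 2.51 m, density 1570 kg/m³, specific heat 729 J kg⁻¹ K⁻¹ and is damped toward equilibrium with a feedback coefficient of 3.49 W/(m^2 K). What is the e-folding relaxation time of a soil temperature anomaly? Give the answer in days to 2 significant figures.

Areal heat capacity C = ρ c_p D = 1570 × 729 × 2.51 = 2.87×10^6 J/(m^2 K).
Relaxation time τ = C / λ = 2.87×10^6 / 3.49 = 8.23×10^5 s.
In days: 8.23×10^5 s / (86400 s/day) = 9.53 days.

9.5 days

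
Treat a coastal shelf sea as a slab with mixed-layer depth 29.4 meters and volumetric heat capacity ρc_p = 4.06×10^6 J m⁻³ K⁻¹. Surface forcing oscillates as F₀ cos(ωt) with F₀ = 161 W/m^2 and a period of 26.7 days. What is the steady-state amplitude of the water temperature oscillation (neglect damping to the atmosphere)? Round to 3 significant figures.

0.495 K

Areal heat capacity C = ρc_p × D = 4.06×10^6 × 29.4 = 1.19×10^8 J m⁻² K⁻¹.
Angular frequency ω = 2π / T = 2π / 2.31×10^6 s = 2.72×10^-6 s⁻¹.
Cω = 1.19×10^8 × 2.72×10^-6 = 325 W/(m²·K).
Amplitude A = F₀ / (Cω) = 161 / 325 = 0.495 K.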